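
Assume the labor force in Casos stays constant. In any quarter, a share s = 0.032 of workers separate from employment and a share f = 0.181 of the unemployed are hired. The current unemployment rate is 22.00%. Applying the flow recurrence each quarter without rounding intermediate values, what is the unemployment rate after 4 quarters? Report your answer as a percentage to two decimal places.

Unemployment rate after four quarters ≈ 17.70%.

With a fixed labor force, u_{t+1} = u_t + s·(1−u_t) − f·u_t = u_t·(1−s−f) + s.
Here 1−s−f = 0.787 and s = 0.032.
u_1 = 0.220000 × 0.787 + 0.032 = 0.205140.
u_2 = 0.205140 × 0.787 + 0.032 = 0.193445.
u_3 = 0.193445 × 0.787 + 0.032 = 0.184241.
u_4 = 0.184241 × 0.787 + 0.032 = 0.176998.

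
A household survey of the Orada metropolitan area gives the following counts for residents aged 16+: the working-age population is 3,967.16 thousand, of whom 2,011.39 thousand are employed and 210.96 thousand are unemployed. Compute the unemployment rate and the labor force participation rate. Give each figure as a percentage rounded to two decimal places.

Labor force = employed + unemployed = 2,011.39 + 210.96 = 2,222.35 thousand.
Unemployment rate = 210.96 / 2,222.35 = 9.49%.
Labor force participation rate = 2,222.35 / 3,967.16 = 56.02%.

Unemployment rate ≈ 9.49%; labor force participation rate ≈ 56.02%.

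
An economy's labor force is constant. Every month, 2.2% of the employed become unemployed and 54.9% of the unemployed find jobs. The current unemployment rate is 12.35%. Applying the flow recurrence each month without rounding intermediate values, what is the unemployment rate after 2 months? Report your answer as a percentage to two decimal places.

With a fixed labor force, u_{t+1} = u_t + s·(1−u_t) − f·u_t = u_t·(1−s−f) + s.
Here 1−s−f = 0.429 and s = 0.022.
u_1 = 0.123500 × 0.429 + 0.022 = 0.074982.
u_2 = 0.074982 × 0.429 + 0.022 = 0.054167.

Unemployment rate after two months ≈ 5.42%.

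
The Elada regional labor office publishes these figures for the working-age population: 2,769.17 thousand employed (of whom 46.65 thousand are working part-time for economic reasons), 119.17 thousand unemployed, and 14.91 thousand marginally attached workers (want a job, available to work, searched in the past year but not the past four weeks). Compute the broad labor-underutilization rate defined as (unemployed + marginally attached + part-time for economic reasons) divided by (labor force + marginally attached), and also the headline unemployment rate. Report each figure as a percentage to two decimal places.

Broad underutilization rate ≈ 6.23%; headline unemployment rate ≈ 4.13%.

Labor force = 2,769.17 + 119.17 = 2,888.34 thousand.
Numerator = 119.17 + 14.91 + 46.65 = 180.73 thousand.
Denominator = 2,888.34 + 14.91 = 2,903.25 thousand.
Broad rate = 180.73 / 2,903.25 = 6.23%.
Headline unemployment rate = 119.17 / 2,888.34 = 4.13%.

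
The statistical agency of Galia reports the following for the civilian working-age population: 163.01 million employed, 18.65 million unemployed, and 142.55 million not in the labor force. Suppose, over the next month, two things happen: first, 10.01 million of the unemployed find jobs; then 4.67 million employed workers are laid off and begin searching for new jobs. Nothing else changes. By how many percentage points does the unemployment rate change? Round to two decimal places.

The unemployment rate changes by −2.94 percentage points.

Initially, labor force = 163.01 + 18.65 = 181.66 million, so u = 18.65/181.66 = 10.27%.
After the first change, unemployed falls and employed rises by 10.01; labor force unchanged → E = 173.02, U = 8.64, labor force = 181.66 million.
After the second change, employed falls and unemployed rises by 4.67; labor force unchanged → E = 168.35, U = 13.31, labor force = 181.66 million.
New unemployment rate = 13.31 / 181.66 = 7.33%.
Change = 7.33% − 10.27% = −2.94 percentage points.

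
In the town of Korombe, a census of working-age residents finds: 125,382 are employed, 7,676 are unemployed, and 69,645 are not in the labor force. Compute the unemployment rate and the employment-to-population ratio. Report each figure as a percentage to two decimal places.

Labor force = employed + unemployed = 125,382 + 7,676 = 133,058.
Working-age population = 133,058 + 69,645 = 202,703.
Unemployment rate = 7,676 / 133,058 = 5.77%.
Employment-population ratio = 125,382 / 202,703 = 61.86%.

Unemployment rate ≈ 5.77%; employment-population ratio ≈ 61.86%.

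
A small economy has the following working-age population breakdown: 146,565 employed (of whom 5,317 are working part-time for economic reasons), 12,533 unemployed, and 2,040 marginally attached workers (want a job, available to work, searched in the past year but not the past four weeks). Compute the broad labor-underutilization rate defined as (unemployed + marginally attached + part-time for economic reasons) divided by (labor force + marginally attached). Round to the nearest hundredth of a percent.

Labor force = 146,565 + 12,533 = 159,098.
Numerator = 12,533 + 2,040 + 5,317 = 19,890.
Denominator = 159,098 + 2,040 = 161,138.
Broad rate = 19,890 / 161,138 = 12.34%.

Broad underutilization rate ≈ 12.34%.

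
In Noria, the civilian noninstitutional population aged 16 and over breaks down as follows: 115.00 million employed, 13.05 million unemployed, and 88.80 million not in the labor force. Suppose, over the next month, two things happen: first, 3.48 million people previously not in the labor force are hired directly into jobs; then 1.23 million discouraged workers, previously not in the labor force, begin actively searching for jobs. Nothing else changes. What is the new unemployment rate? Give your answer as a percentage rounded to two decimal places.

New unemployment rate ≈ 10.76%.

Initially, labor force = 115.00 + 13.05 = 128.05 million, so u = 13.05/128.05 = 10.19%.
After the first change, employed and labor force both rise by 3.48; unemployed unchanged → E = 118.48, U = 13.05, labor force = 131.53 million.
After the second change, unemployed and labor force both rise by 1.23 → E = 118.48, U = 14.28, labor force = 132.76 million.
New unemployment rate = 14.28 / 132.76 = 10.76%.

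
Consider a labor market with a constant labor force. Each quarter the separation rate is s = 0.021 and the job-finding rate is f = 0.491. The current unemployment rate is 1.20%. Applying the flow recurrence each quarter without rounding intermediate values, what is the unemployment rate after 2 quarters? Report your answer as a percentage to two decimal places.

With a fixed labor force, u_{t+1} = u_t + s·(1−u_t) − f·u_t = u_t·(1−s−f) + s.
Here 1−s−f = 0.488 and s = 0.021.
u_1 = 0.012000 × 0.488 + 0.021 = 0.026856.
u_2 = 0.026856 × 0.488 + 0.021 = 0.034106.

Unemployment rate after two quarters ≈ 3.41%.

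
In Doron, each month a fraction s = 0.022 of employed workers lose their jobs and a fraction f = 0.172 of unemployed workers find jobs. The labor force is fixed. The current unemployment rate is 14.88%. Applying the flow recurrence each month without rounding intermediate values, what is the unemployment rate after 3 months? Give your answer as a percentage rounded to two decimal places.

Unemployment rate after three months ≈ 13.19%.

With a fixed labor force, u_{t+1} = u_t + s·(1−u_t) − f·u_t = u_t·(1−s−f) + s.
Here 1−s−f = 0.806 and s = 0.022.
u_1 = 0.148800 × 0.806 + 0.022 = 0.141933.
u_2 = 0.141933 × 0.806 + 0.022 = 0.136398.
u_3 = 0.136398 × 0.806 + 0.022 = 0.131937.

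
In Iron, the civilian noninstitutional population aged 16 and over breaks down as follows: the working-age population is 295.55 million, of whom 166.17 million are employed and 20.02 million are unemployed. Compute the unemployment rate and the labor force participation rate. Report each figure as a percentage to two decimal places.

Unemployment rate ≈ 10.75%; labor force participation rate ≈ 63.00%.

Labor force = employed + unemployed = 166.17 + 20.02 = 186.19 million.
Unemployment rate = 20.02 / 186.19 = 10.75%.
Labor force participation rate = 186.19 / 295.55 = 63.00%.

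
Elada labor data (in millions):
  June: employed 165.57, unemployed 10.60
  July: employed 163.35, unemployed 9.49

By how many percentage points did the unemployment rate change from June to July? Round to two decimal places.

June: labor force = 165.57 + 10.60 = 176.17; u = 10.60/176.17 = 6.02%.
July: labor force = 163.35 + 9.49 = 172.84; u = 9.49/172.84 = 5.49%.
Change = 5.49% − 6.02% = −0.53 pp.

The unemployment rate changed by −0.53 percentage points.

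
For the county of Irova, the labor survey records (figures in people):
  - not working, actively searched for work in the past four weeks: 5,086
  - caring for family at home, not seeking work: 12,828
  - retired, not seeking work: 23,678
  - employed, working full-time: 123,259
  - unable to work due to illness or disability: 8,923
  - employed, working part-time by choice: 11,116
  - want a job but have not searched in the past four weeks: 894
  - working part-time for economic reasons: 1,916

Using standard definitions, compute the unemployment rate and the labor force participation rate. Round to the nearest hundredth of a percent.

Employed = 123,259 + 11,116 + 1,916 = 136,291 (anyone who worked, including part-time for economic reasons, counts as employed).
Unemployed = 5,086.
Labor force = 136,291 + 5,086 = 141,377.
Not in labor force = 12,828 + 23,678 + 8,923 + 894 = 46,323 (those not working and not actively searching are outside the labor force — including those who want a job but have given up searching).
Civilian working-age population = 141,377 + 46,323 = 187,700.
Unemployment rate = 5,086 / 141,377 = 3.60%.
Labor force participation rate = 141,377 / 187,700 = 75.32%.

Unemployment rate ≈ 3.60%; labor force participation rate ≈ 75.32%.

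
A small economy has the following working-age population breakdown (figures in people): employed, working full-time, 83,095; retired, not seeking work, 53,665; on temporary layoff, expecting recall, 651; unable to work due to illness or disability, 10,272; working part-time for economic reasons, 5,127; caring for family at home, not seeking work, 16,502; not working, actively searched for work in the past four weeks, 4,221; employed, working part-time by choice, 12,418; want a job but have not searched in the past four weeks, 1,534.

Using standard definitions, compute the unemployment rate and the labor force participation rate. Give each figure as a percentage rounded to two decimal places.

Unemployment rate ≈ 4.62%; labor force participation rate ≈ 56.28%.

Employed = 83,095 + 5,127 + 12,418 = 100,640 (anyone who worked, including part-time for economic reasons, counts as employed).
Unemployed = 651 + 4,221 = 4,872 (jobless and actively searching, or on temporary layoff).
Labor force = 100,640 + 4,872 = 105,512.
Not in labor force = 53,665 + 10,272 + 16,502 + 1,534 = 81,973 (those not working and not actively searching are outside the labor force — including those who want a job but have given up searching).
Civilian working-age population = 105,512 + 81,973 = 187,485.
Unemployment rate = 4,872 / 105,512 = 4.62%.
Labor force participation rate = 105,512 / 187,485 = 56.28%.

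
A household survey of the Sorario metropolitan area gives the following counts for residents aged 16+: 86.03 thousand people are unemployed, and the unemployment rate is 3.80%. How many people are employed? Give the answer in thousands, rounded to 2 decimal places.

About 2,177.92 thousand are employed.

Labor force = U / u = 86.03 / 0.0380 ≈ 2,263.95 thousand.
Employed = labor force − unemployed = 2,263.95 − 86.03 = 2,177.92 thousand.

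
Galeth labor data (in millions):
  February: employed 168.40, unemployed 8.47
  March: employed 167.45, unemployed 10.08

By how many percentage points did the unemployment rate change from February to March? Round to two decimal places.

February: labor force = 168.40 + 8.47 = 176.87; u = 8.47/176.87 = 4.79%.
March: labor force = 167.45 + 10.08 = 177.53; u = 10.08/177.53 = 5.68%.
Change = 5.68% − 4.79% = +0.89 pp.

The unemployment rate changed by +0.89 percentage points.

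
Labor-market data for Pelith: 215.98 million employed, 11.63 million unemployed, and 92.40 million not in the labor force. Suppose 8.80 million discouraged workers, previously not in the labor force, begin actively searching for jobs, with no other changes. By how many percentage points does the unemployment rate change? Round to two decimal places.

The unemployment rate changes by +3.53 percentage points.

Initially, labor force = 215.98 + 11.63 = 227.61 million, so u = 11.63/227.61 = 5.11%.
After the change, unemployed and labor force both rise by 8.80 → E = 215.98, U = 20.43, labor force = 236.41 million.
New unemployment rate = 20.43 / 236.41 = 8.64%.
Change = 8.64% − 5.11% = +3.53 percentage points.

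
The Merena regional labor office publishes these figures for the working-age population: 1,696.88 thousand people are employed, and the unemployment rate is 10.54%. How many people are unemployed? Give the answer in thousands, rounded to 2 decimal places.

About 199.92 thousand are unemployed.

Let U be the number unemployed. The labor force is E + U, and U/(E+U) = 0.1054.
So U = 0.1054 × 1,696.88 / (1 − 0.1054) = 178.8512 / 0.8946 ≈ 199.92 thousand.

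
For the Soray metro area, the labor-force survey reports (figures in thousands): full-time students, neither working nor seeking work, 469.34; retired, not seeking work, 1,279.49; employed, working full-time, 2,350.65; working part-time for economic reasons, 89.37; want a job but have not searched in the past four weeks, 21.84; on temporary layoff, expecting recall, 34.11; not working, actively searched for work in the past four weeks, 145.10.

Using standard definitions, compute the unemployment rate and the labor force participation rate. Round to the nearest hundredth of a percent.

Employed = 2,350.65 + 89.37 = 2,440.02 thousand (anyone who worked, including part-time for economic reasons, counts as employed).
Unemployed = 34.11 + 145.10 = 179.21 thousand (jobless and actively searching, or on temporary layoff).
Labor force = 2,440.02 + 179.21 = 2,619.23 thousand.
Not in labor force = 469.34 + 1,279.49 + 21.84 = 1,770.67 thousand (those not working and not actively searching are outside the labor force — including those who want a job but have given up searching).
Civilian working-age population = 2,619.23 + 1,770.67 = 4,389.90 thousand.
Unemployment rate = 179.21 / 2,619.23 = 6.84%.
Labor force participation rate = 2,619.23 / 4,389.90 = 59.66%.

Unemployment rate ≈ 6.84%; labor force participation rate ≈ 59.66%.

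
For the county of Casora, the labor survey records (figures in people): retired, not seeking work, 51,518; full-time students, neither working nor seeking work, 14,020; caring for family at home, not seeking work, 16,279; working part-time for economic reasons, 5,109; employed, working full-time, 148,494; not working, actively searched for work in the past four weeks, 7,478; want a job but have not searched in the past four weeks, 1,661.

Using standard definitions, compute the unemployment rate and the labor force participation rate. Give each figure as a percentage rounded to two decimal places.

Unemployment rate ≈ 4.64%; labor force participation rate ≈ 65.87%.

Employed = 5,109 + 148,494 = 153,603 (anyone who worked, including part-time for economic reasons, counts as employed).
Unemployed = 7,478.
Labor force = 153,603 + 7,478 = 161,081.
Not in labor force = 51,518 + 14,020 + 16,279 + 1,661 = 83,478 (those not working and not actively searching are outside the labor force — including those who want a job but have given up searching).
Civilian working-age population = 161,081 + 83,478 = 244,559.
Unemployment rate = 7,478 / 161,081 = 4.64%.
Labor force participation rate = 161,081 / 244,559 = 65.87%.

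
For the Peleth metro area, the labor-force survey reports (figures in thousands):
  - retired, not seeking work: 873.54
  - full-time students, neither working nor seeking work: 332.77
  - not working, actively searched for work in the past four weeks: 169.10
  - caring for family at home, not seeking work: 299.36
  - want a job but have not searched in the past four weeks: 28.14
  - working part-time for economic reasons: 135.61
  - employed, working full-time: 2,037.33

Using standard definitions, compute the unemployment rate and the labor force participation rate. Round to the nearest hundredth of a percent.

Unemployment rate ≈ 7.22%; labor force participation rate ≈ 60.43%.

Employed = 135.61 + 2,037.33 = 2,172.94 thousand (anyone who worked, including part-time for economic reasons, counts as employed).
Unemployed = 169.10 thousand.
Labor force = 2,172.94 + 169.10 = 2,342.04 thousand.
Not in labor force = 873.54 + 332.77 + 299.36 + 28.14 = 1,533.81 thousand (those not working and not actively searching are outside the labor force — including those who want a job but have given up searching).
Civilian working-age population = 2,342.04 + 1,533.81 = 3,875.85 thousand.
Unemployment rate = 169.10 / 2,342.04 = 7.22%.
Labor force participation rate = 2,342.04 / 3,875.85 = 60.43%.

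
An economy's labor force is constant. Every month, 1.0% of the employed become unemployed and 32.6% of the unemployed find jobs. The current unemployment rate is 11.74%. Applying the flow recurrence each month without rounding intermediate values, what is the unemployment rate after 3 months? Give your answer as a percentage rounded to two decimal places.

Unemployment rate after three months ≈ 5.54%.

With a fixed labor force, u_{t+1} = u_t + s·(1−u_t) − f·u_t = u_t·(1−s−f) + s.
Here 1−s−f = 0.664 and s = 0.010.
u_1 = 0.117400 × 0.664 + 0.010 = 0.087954.
u_2 = 0.087954 × 0.664 + 0.010 = 0.068401.
u_3 = 0.068401 × 0.664 + 0.010 = 0.055418.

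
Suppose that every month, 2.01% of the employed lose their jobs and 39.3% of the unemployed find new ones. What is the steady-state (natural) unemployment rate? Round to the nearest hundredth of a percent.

Steady-state unemployment rate ≈ 4.87%.

At steady state the flows balance: s·E = f·U, so U/(E+U) = s/(s+f).
u* = 2.01 / (2.01 + 39.3) = 2.01 / 41.31 = 4.87%.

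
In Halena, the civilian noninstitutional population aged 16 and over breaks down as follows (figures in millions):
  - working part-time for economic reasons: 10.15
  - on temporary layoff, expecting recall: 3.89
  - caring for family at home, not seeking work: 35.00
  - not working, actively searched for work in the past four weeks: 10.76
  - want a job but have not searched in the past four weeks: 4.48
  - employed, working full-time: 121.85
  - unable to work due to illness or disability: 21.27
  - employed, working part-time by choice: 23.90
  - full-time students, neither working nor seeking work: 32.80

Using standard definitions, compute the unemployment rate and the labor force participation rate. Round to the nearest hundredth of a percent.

Employed = 10.15 + 121.85 + 23.90 = 155.90 million (anyone who worked, including part-time for economic reasons, counts as employed).
Unemployed = 3.89 + 10.76 = 14.65 million (jobless and actively searching, or on temporary layoff).
Labor force = 155.90 + 14.65 = 170.55 million.
Not in labor force = 35.00 + 4.48 + 21.27 + 32.80 = 93.55 million (those not working and not actively searching are outside the labor force — including those who want a job but have given up searching).
Civilian working-age population = 170.55 + 93.55 = 264.10 million.
Unemployment rate = 14.65 / 170.55 = 8.59%.
Labor force participation rate = 170.55 / 264.10 = 64.58%.

Unemployment rate ≈ 8.59%; labor force participation rate ≈ 64.58%.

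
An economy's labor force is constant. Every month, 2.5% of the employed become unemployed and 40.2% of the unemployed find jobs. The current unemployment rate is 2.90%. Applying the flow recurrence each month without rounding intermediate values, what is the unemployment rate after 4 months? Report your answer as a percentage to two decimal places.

Unemployment rate after four months ≈ 5.54%.

With a fixed labor force, u_{t+1} = u_t + s·(1−u_t) − f·u_t = u_t·(1−s−f) + s.
Here 1−s−f = 0.573 and s = 0.025.
u_1 = 0.029000 × 0.573 + 0.025 = 0.041617.
u_2 = 0.041617 × 0.573 + 0.025 = 0.048847.
u_3 = 0.048847 × 0.573 + 0.025 = 0.052989.
u_4 = 0.052989 × 0.573 + 0.025 = 0.055363.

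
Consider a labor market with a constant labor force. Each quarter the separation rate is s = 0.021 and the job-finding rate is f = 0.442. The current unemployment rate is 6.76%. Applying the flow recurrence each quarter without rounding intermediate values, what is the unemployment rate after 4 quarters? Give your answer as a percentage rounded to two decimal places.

With a fixed labor force, u_{t+1} = u_t + s·(1−u_t) − f·u_t = u_t·(1−s−f) + s.
Here 1−s−f = 0.537 and s = 0.021.
u_1 = 0.067600 × 0.537 + 0.021 = 0.057301.
u_2 = 0.057301 × 0.537 + 0.021 = 0.051771.
u_3 = 0.051771 × 0.537 + 0.021 = 0.048801.
u_4 = 0.048801 × 0.537 + 0.021 = 0.047206.

Unemployment rate after four quarters ≈ 4.72%.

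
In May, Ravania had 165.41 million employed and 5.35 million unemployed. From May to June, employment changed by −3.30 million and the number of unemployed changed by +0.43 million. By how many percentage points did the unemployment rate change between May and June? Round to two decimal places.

May: labor force = 165.41 + 5.35 = 170.76; u = 5.35/170.76 = 3.13%.
June: labor force = 162.11 + 5.78 = 167.89; u = 5.78/167.89 = 3.44%.
Change = 3.44% − 3.13% = +0.31 pp.

The unemployment rate changed by +0.31 percentage points.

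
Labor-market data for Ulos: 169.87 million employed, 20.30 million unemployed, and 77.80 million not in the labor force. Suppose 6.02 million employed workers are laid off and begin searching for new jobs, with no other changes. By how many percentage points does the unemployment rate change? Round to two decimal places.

The unemployment rate changes by +3.17 percentage points.

Initially, labor force = 169.87 + 20.30 = 190.17 million, so u = 20.30/190.17 = 10.67%.
After the change, employed falls and unemployed rises by 6.02; labor force unchanged → E = 163.85, U = 26.32, labor force = 190.17 million.
New unemployment rate = 26.32 / 190.17 = 13.84%.
Change = 13.84% − 10.67% = +3.17 percentage points.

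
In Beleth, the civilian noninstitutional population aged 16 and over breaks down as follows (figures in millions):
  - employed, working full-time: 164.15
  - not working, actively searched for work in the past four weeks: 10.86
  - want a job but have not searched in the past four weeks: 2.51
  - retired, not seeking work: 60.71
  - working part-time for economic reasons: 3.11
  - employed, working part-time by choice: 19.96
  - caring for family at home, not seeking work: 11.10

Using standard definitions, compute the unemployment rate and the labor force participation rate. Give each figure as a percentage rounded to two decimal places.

Unemployment rate ≈ 5.48%; labor force participation rate ≈ 72.72%.

Employed = 164.15 + 3.11 + 19.96 = 187.22 million (anyone who worked, including part-time for economic reasons, counts as employed).
Unemployed = 10.86 million.
Labor force = 187.22 + 10.86 = 198.08 million.
Not in labor force = 2.51 + 60.71 + 11.10 = 74.32 million (those not working and not actively searching are outside the labor force — including those who want a job but have given up searching).
Civilian working-age population = 198.08 + 74.32 = 272.40 million.
Unemployment rate = 10.86 / 198.08 = 5.48%.
Labor force participation rate = 198.08 / 272.40 = 72.72%.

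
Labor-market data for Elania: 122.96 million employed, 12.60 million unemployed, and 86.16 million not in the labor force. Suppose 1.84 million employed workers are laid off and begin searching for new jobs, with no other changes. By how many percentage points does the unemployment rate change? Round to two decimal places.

Initially, labor force = 122.96 + 12.60 = 135.56 million, so u = 12.60/135.56 = 9.29%.
After the change, employed falls and unemployed rises by 1.84; labor force unchanged → E = 121.12, U = 14.44, labor force = 135.56 million.
New unemployment rate = 14.44 / 135.56 = 10.65%.
Change = 10.65% − 9.29% = +1.36 percentage points.

The unemployment rate changes by +1.36 percentage points.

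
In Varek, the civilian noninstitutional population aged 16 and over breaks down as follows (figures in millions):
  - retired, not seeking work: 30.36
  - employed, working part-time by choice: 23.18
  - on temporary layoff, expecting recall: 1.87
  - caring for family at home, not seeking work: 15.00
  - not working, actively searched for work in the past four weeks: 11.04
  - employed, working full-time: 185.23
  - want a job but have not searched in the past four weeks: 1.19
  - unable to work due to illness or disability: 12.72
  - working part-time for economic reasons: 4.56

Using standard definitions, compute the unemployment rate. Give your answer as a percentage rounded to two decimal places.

Unemployment rate ≈ 5.72%.

Employed = 23.18 + 185.23 + 4.56 = 212.97 million (anyone who worked, including part-time for economic reasons, counts as employed).
Unemployed = 1.87 + 11.04 = 12.91 million (jobless and actively searching, or on temporary layoff).
Labor force = 212.97 + 12.91 = 225.88 million.
Unemployment rate = 12.91 / 225.88 = 5.72%.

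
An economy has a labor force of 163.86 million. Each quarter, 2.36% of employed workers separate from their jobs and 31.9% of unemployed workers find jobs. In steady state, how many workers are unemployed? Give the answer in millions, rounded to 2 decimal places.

Steady-state unemployment rate u* = s/(s+f) = 2.36/(2.36+31.9) = 0.068885.
Unemployed = u* × labor force = 0.068885 × 163.86 ≈ 11.29 million.

About 11.29 million are unemployed in steady state.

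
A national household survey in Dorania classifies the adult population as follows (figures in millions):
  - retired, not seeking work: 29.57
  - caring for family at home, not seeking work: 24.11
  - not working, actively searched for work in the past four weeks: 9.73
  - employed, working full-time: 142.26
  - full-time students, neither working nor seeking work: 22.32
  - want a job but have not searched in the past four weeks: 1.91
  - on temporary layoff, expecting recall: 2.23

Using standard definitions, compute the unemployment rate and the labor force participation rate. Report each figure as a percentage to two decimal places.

Employed = 142.26 million.
Unemployed = 9.73 + 2.23 = 11.96 million (jobless and actively searching, or on temporary layoff).
Labor force = 142.26 + 11.96 = 154.22 million.
Not in labor force = 29.57 + 24.11 + 22.32 + 1.91 = 77.91 million (those not working and not actively searching are outside the labor force — including those who want a job but have given up searching).
Civilian working-age population = 154.22 + 77.91 = 232.13 million.
Unemployment rate = 11.96 / 154.22 = 7.76%.
Labor force participation rate = 154.22 / 232.13 = 66.44%.

Unemployment rate ≈ 7.76%; labor force participation rate ≈ 66.44%.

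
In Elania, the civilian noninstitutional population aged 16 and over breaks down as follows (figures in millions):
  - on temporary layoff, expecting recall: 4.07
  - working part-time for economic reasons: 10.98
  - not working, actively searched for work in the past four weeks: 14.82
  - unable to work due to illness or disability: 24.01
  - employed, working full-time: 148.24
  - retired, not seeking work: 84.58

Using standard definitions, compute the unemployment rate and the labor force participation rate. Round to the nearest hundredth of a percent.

Unemployment rate ≈ 10.61%; labor force participation rate ≈ 62.12%.

Employed = 10.98 + 148.24 = 159.22 million (anyone who worked, including part-time for economic reasons, counts as employed).
Unemployed = 4.07 + 14.82 = 18.89 million (jobless and actively searching, or on temporary layoff).
Labor force = 159.22 + 18.89 = 178.11 million.
Not in labor force = 24.01 + 84.58 = 108.59 million (those not working and not actively searching are outside the labor force).
Civilian working-age population = 178.11 + 108.59 = 286.70 million.
Unemployment rate = 18.89 / 178.11 = 10.61%.
Labor force participation rate = 178.11 / 286.70 = 62.12%.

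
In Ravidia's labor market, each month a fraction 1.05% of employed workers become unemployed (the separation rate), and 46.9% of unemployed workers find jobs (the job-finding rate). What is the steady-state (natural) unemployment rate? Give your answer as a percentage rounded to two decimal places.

At steady state the flows balance: s·E = f·U, so U/(E+U) = s/(s+f).
u* = 1.05 / (1.05 + 46.9) = 1.05 / 47.95 = 2.19%.

Steady-state unemployment rate ≈ 2.19%.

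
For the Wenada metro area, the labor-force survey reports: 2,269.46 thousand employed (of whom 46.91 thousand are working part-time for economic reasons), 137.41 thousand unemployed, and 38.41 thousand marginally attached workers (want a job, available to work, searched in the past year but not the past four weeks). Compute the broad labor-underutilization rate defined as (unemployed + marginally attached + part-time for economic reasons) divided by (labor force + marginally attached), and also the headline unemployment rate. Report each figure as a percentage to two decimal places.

Labor force = 2,269.46 + 137.41 = 2,406.87 thousand.
Numerator = 137.41 + 38.41 + 46.91 = 222.73 thousand.
Denominator = 2,406.87 + 38.41 = 2,445.28 thousand.
Broad rate = 222.73 / 2,445.28 = 9.11%.
Headline unemployment rate = 137.41 / 2,406.87 = 5.71%.

Broad underutilization rate ≈ 9.11%; headline unemployment rate ≈ 5.71%.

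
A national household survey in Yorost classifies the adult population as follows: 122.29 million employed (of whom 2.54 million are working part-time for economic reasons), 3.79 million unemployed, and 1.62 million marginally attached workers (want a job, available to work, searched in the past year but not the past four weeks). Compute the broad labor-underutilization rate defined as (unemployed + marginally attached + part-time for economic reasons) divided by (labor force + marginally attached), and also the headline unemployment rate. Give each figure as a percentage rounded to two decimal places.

Labor force = 122.29 + 3.79 = 126.08 million.
Numerator = 3.79 + 1.62 + 2.54 = 7.95 million.
Denominator = 126.08 + 1.62 = 127.70 million.
Broad rate = 7.95 / 127.70 = 6.23%.
Headline unemployment rate = 3.79 / 126.08 = 3.01%.

Broad underutilization rate ≈ 6.23%; headline unemployment rate ≈ 3.01%.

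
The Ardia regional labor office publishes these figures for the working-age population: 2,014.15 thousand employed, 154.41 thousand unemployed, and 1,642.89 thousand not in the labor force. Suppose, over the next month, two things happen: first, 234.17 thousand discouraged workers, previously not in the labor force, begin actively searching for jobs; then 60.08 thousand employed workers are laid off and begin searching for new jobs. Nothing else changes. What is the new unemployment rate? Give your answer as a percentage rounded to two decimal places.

New unemployment rate ≈ 18.67%.

Initially, labor force = 2,014.15 + 154.41 = 2,168.56 thousand, so u = 154.41/2,168.56 = 7.12%.
After the first change, unemployed and labor force both rise by 234.17 → E = 2,014.15, U = 388.58, labor force = 2,402.73 thousand.
After the second change, employed falls and unemployed rises by 60.08; labor force unchanged → E = 1,954.07, U = 448.66, labor force = 2,402.73 thousand.
New unemployment rate = 448.66 / 2,402.73 = 18.67%.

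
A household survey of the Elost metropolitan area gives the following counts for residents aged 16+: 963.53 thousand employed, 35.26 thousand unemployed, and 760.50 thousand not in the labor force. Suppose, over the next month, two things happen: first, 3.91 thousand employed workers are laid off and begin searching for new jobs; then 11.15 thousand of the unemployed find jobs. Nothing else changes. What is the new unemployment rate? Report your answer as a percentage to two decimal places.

Initially, labor force = 963.53 + 35.26 = 998.79 thousand, so u = 35.26/998.79 = 3.53%.
After the first change, employed falls and unemployed rises by 3.91; labor force unchanged → E = 959.62, U = 39.17, labor force = 998.79 thousand.
After the second change, unemployed falls and employed rises by 11.15; labor force unchanged → E = 970.77, U = 28.02, labor force = 998.79 thousand.
New unemployment rate = 28.02 / 998.79 = 2.81%.

New unemployment rate ≈ 2.81%.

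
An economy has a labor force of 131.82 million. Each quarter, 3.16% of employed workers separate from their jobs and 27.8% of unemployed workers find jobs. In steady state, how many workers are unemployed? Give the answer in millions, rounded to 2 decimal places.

Steady-state unemployment rate u* = s/(s+f) = 3.16/(3.16+27.8) = 0.102067.
Unemployed = u* × labor force = 0.102067 × 131.82 ≈ 13.45 million.

About 13.45 million are unemployed in steady state.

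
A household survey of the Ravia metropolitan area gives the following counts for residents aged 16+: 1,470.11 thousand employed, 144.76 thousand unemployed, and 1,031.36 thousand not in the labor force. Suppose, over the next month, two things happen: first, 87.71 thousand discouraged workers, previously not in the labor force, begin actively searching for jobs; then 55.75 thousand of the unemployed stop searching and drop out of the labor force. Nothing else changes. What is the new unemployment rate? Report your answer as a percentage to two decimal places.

New unemployment rate ≈ 10.73%.

Initially, labor force = 1,470.11 + 144.76 = 1,614.87 thousand, so u = 144.76/1,614.87 = 8.96%.
After the first change, unemployed and labor force both rise by 87.71 → E = 1,470.11, U = 232.47, labor force = 1,702.58 thousand.
After the second change, unemployed and labor force both fall by 55.75 → E = 1,470.11, U = 176.72, labor force = 1,646.83 thousand.
New unemployment rate = 176.72 / 1,646.83 = 10.73%.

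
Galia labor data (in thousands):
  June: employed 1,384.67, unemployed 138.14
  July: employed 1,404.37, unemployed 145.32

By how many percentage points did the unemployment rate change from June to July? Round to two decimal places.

The unemployment rate changed by +0.31 percentage points.

June: labor force = 1,384.67 + 138.14 = 1,522.81; u = 138.14/1,522.81 = 9.07%.
July: labor force = 1,404.37 + 145.32 = 1,549.69; u = 145.32/1,549.69 = 9.38%.
Change = 9.38% − 9.07% = +0.31 pp.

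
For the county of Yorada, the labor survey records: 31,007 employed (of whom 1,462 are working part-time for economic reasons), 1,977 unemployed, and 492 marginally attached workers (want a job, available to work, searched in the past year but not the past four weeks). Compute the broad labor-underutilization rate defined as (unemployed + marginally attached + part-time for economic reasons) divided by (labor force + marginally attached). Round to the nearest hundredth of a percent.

Broad underutilization rate ≈ 11.74%.

Labor force = 31,007 + 1,977 = 32,984.
Numerator = 1,977 + 492 + 1,462 = 3,931.
Denominator = 32,984 + 492 = 33,476.
Broad rate = 3,931 / 33,476 = 11.74%.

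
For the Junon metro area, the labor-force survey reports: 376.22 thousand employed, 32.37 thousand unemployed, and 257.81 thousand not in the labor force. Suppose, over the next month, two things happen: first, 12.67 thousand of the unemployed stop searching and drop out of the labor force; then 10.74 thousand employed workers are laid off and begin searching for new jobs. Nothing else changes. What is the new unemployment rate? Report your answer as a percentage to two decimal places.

New unemployment rate ≈ 7.69%.

Initially, labor force = 376.22 + 32.37 = 408.59 thousand, so u = 32.37/408.59 = 7.92%.
After the first change, unemployed and labor force both fall by 12.67 → E = 376.22, U = 19.70, labor force = 395.92 thousand.
After the second change, employed falls and unemployed rises by 10.74; labor force unchanged → E = 365.48, U = 30.44, labor force = 395.92 thousand.
New unemployment rate = 30.44 / 395.92 = 7.69%.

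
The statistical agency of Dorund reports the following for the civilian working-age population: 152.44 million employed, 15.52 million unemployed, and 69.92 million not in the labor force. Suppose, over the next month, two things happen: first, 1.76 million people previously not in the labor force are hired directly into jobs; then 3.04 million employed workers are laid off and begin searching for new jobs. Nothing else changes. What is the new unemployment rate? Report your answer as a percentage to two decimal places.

Initially, labor force = 152.44 + 15.52 = 167.96 million, so u = 15.52/167.96 = 9.24%.
After the first change, employed and labor force both rise by 1.76; unemployed unchanged → E = 154.20, U = 15.52, labor force = 169.72 million.
After the second change, employed falls and unemployed rises by 3.04; labor force unchanged → E = 151.16, U = 18.56, labor force = 169.72 million.
New unemployment rate = 18.56 / 169.72 = 10.94%.

New unemployment rate ≈ 10.94%.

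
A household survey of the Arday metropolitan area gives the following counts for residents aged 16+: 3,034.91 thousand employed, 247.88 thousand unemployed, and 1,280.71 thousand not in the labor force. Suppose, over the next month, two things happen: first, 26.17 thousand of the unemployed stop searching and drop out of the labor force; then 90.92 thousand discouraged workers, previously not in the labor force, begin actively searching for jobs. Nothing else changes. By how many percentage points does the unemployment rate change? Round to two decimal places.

Initially, labor force = 3,034.91 + 247.88 = 3,282.79 thousand, so u = 247.88/3,282.79 = 7.55%.
After the first change, unemployed and labor force both fall by 26.17 → E = 3,034.91, U = 221.71, labor force = 3,256.62 thousand.
After the second change, unemployed and labor force both rise by 90.92 → E = 3,034.91, U = 312.63, labor force = 3,347.54 thousand.
New unemployment rate = 312.63 / 3,347.54 = 9.34%.
Change = 9.34% − 7.55% = +1.79 percentage points.

The unemployment rate changes by +1.79 percentage points.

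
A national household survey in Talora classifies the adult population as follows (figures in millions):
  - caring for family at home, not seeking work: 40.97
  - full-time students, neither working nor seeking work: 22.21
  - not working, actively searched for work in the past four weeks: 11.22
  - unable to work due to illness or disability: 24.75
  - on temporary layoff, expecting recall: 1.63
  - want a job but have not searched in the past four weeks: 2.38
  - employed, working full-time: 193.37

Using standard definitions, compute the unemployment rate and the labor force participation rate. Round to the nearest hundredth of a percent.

Unemployment rate ≈ 6.23%; labor force participation rate ≈ 69.54%.

Employed = 193.37 million.
Unemployed = 11.22 + 1.63 = 12.85 million (jobless and actively searching, or on temporary layoff).
Labor force = 193.37 + 12.85 = 206.22 million.
Not in labor force = 40.97 + 22.21 + 24.75 + 2.38 = 90.31 million (those not working and not actively searching are outside the labor force — including those who want a job but have given up searching).
Civilian working-age population = 206.22 + 90.31 = 296.53 million.
Unemployment rate = 12.85 / 206.22 = 6.23%.
Labor force participation rate = 206.22 / 296.53 = 69.54%.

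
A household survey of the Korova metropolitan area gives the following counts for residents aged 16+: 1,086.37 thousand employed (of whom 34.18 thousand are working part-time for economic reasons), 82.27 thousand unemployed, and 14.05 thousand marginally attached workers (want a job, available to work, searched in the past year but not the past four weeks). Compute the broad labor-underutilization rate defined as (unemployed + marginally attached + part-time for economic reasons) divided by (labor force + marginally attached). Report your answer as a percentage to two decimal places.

Labor force = 1,086.37 + 82.27 = 1,168.64 thousand.
Numerator = 82.27 + 14.05 + 34.18 = 130.50 thousand.
Denominator = 1,168.64 + 14.05 = 1,182.69 thousand.
Broad rate = 130.50 / 1,182.69 = 11.03%.

Broad underutilization rate ≈ 11.03%.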